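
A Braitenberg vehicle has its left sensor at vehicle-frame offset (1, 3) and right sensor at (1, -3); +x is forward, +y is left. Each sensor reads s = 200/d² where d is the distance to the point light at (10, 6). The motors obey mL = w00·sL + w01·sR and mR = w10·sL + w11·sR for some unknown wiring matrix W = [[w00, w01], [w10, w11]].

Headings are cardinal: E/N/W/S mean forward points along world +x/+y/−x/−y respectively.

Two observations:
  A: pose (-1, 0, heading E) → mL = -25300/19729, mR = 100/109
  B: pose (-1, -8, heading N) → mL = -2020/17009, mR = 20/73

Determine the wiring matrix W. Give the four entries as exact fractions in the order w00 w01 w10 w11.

obs A: pose=(-1,0,E) → sL=200/109, sR=200/181, mL=-25300/19729, mR=100/109
obs B: pose=(-1,-8,N) → sL=40/73, sR=200/233, mL=-2020/17009, mR=20/73
sensor matrix S = [[200/109, 200/181], [40/73, 200/233]]; det S = 325344000/335570561
solve [mL_A; mL_B] = S·[w00; w01] and [mR_A; mR_B] = S·[w10; w11]:
  w00 = -1, w01 = 1/2, w10 = 1/2, w11 = 0

-1 1/2 1/2 0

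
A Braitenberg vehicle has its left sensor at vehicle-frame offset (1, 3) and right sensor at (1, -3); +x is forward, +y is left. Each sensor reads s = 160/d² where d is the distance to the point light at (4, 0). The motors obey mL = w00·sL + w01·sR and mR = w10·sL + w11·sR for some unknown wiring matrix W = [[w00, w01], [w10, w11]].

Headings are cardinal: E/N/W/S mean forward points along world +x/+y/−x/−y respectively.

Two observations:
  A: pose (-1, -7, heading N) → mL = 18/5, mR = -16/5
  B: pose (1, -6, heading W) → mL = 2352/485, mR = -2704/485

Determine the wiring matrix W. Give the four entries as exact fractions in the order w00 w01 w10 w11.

obs A: pose=(-1,-7,N) → sL=8/5, sR=4, mL=18/5, mR=-16/5
obs B: pose=(1,-6,W) → sL=160/97, sR=32/5, mL=2352/485, mR=-2704/485
sensor matrix S = [[8/5, 4], [160/97, 32/5]]; det S = 8832/2425
solve [mL_A; mL_B] = S·[w00; w01] and [mR_A; mR_B] = S·[w10; w11]:
  w00 = 1, w01 = 1/2, w10 = 1/2, w11 = -1

1 1/2 1/2 -1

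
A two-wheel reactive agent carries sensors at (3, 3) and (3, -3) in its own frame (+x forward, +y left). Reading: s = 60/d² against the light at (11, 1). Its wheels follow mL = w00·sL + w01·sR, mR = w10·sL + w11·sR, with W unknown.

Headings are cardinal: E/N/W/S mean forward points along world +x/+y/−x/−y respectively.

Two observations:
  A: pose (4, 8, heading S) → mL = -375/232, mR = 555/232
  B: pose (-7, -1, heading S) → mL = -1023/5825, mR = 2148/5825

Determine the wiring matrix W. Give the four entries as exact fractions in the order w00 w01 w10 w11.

obs A: pose=(4,8,S) → sL=15/8, sR=15/29, mL=-375/232, mR=555/232
obs B: pose=(-7,-1,S) → sL=6/25, sR=30/233, mL=-1023/5825, mR=2148/5825
sensor matrix S = [[15/8, 15/29], [6/25, 30/233]]; det S = 15849/135140
solve [mL_A; mL_B] = S·[w00; w01] and [mR_A; mR_B] = S·[w10; w11]:
  w00 = -1, w01 = 1/2, w10 = 1, w11 = 1

-1 1/2 1 1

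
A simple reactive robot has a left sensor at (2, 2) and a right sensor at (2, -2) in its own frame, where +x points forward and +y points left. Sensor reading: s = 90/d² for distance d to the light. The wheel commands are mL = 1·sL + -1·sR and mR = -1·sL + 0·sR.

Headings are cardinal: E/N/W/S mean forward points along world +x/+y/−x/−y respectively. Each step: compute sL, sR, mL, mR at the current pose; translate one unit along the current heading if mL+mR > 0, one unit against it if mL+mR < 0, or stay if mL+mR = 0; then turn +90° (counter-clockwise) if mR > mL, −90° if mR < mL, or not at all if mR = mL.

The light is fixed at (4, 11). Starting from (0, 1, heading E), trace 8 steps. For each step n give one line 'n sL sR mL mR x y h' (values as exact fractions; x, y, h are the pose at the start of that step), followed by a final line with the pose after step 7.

0 45/34 45/74 450/629 -45/34 0 1 E
1 10/17 90/193 400/3281 -10/17 -1 1 S
2 9/17 45/49 -324/833 -9/17 -1 2 W
3 18/17 90/53 -576/901 -18/17 0 2 N
4 45/34 45/74 450/629 -45/34 0 1 E
5 10/17 90/193 400/3281 -10/17 -1 1 S
6 9/17 45/49 -324/833 -9/17 -1 2 W
7 18/17 90/53 -576/901 -18/17 0 2 N
final 0 1 E

n=0: pose=(0,1,E); sL=45/34, sR=45/74; mL=450/629, mR=-45/34; mL+mR=-45/74 → advance -1; mR−mL=-2565/1258 → turn -1·90°
n=1: pose=(-1,1,S); sL=10/17, sR=90/193; mL=400/3281, mR=-10/17; mL+mR=-90/193 → advance -1; mR−mL=-2330/3281 → turn -1·90°
n=2: pose=(-1,2,W); sL=9/17, sR=45/49; mL=-324/833, mR=-9/17; mL+mR=-45/49 → advance -1; mR−mL=-117/833 → turn -1·90°
n=3: pose=(0,2,N); sL=18/17, sR=90/53; mL=-576/901, mR=-18/17; mL+mR=-90/53 → advance -1; mR−mL=-378/901 → turn -1·90°
n=4: pose=(0,1,E); sL=45/34, sR=45/74; mL=450/629, mR=-45/34; mL+mR=-45/74 → advance -1; mR−mL=-2565/1258 → turn -1·90°
n=5: pose=(-1,1,S); sL=10/17, sR=90/193; mL=400/3281, mR=-10/17; mL+mR=-90/193 → advance -1; mR−mL=-2330/3281 → turn -1·90°
n=6: pose=(-1,2,W); sL=9/17, sR=45/49; mL=-324/833, mR=-9/17; mL+mR=-45/49 → advance -1; mR−mL=-117/833 → turn -1·90°
n=7: pose=(0,2,N); sL=18/17, sR=90/53; mL=-576/901, mR=-18/17; mL+mR=-90/53 → advance -1; mR−mL=-378/901 → turn -1·90°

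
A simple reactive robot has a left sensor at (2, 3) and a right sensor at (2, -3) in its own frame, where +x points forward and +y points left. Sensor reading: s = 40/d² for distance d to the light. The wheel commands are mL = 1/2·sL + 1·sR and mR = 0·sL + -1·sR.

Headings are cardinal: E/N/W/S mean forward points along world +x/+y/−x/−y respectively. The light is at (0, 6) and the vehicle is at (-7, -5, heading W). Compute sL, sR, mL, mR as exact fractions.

40/277 8/29 2796/8033 -8/29

left sensor world pos  = (-9, -8); dL² = 277
right sensor world pos = (-9, -2); dR² = 145
sL = 40/277 = 40/277
sR = 40/145 = 8/29
mL = 1/2·sL + 1·sR = 2796/8033
mR = 0·sL + -1·sR = -8/29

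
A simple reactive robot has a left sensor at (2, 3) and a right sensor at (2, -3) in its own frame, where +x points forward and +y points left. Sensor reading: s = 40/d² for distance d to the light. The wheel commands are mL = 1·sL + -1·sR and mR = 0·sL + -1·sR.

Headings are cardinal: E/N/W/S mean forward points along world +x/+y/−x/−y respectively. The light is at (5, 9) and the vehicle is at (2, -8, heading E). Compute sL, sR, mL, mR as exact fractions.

left sensor world pos  = (4, -5); dL² = 197
right sensor world pos = (4, -11); dR² = 401
sL = 40/197 = 40/197
sR = 40/401 = 40/401
mL = 1·sL + -1·sR = 8160/78997
mR = 0·sL + -1·sR = -40/401

40/197 40/401 8160/78997 -40/401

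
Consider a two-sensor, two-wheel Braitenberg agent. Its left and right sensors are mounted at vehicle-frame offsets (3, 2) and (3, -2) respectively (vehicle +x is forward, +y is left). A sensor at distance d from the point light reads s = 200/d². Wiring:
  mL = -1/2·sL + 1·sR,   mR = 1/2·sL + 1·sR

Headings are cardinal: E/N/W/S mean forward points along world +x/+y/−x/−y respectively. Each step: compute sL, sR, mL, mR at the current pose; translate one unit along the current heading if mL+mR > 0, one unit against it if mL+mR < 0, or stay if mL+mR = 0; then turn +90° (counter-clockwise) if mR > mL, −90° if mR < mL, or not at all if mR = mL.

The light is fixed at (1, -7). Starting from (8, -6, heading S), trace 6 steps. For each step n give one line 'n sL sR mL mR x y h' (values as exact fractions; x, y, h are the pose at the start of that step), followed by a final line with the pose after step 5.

0 40/17 200/29 2820/493 3980/493 8 -6 S
1 25/13 25/13 25/26 75/26 8 -7 E
2 40/9 200/109 -380/981 3980/981 9 -7 N
3 100/13 100/17 450/221 2150/221 9 -6 W
4 40/17 200/29 2820/493 3980/493 8 -6 S
5 25/13 25/13 25/26 75/26 8 -7 E
final 9 -7 N

n=0: pose=(8,-6,S); sL=40/17, sR=200/29; mL=2820/493, mR=3980/493; mL+mR=400/29 → advance +1; mR−mL=40/17 → turn +1·90°
n=1: pose=(8,-7,E); sL=25/13, sR=25/13; mL=25/26, mR=75/26; mL+mR=50/13 → advance +1; mR−mL=25/13 → turn +1·90°
n=2: pose=(9,-7,N); sL=40/9, sR=200/109; mL=-380/981, mR=3980/981; mL+mR=400/109 → advance +1; mR−mL=40/9 → turn +1·90°
n=3: pose=(9,-6,W); sL=100/13, sR=100/17; mL=450/221, mR=2150/221; mL+mR=200/17 → advance +1; mR−mL=100/13 → turn +1·90°
n=4: pose=(8,-6,S); sL=40/17, sR=200/29; mL=2820/493, mR=3980/493; mL+mR=400/29 → advance +1; mR−mL=40/17 → turn +1·90°
n=5: pose=(8,-7,E); sL=25/13, sR=25/13; mL=25/26, mR=75/26; mL+mR=50/13 → advance +1; mR−mL=25/13 → turn +1·90°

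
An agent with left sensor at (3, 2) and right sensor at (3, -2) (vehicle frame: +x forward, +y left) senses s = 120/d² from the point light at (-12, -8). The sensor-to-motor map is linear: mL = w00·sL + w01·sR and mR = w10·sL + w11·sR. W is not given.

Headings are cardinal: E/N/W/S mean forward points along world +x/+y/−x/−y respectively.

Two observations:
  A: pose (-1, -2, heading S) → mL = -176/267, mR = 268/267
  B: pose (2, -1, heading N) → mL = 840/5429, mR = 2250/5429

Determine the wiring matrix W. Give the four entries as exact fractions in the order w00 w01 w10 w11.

obs A: pose=(-1,-2,S) → sL=60/89, sR=4/3, mL=-176/267, mR=268/267
obs B: pose=(2,-1,N) → sL=30/61, sR=30/89, mL=840/5429, mR=2250/5429
sensor matrix S = [[60/89, 4/3], [30/61, 30/89]]; det S = -207040/483181
solve [mL_A; mL_B] = S·[w00; w01] and [mR_A; mR_B] = S·[w10; w11]:
  w00 = 1, w01 = -1, w10 = 1/2, w11 = 1/2

1 -1 1/2 1/2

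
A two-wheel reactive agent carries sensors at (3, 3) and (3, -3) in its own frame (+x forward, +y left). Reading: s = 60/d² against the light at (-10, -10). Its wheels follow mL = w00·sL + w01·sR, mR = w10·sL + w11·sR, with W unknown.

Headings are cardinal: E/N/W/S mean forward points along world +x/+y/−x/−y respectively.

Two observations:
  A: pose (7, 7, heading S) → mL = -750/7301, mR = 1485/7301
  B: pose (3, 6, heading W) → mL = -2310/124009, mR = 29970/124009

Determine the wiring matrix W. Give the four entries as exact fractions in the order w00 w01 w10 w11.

obs A: pose=(7,7,S) → sL=15/149, sR=15/98, mL=-750/7301, mR=1485/7301
obs B: pose=(3,6,W) → sL=60/269, sR=60/461, mL=-2310/124009, mR=29970/124009
sensor matrix S = [[15/149, 15/98], [60/269, 60/461]]; det S = -19047150/905389709
solve [mL_A; mL_B] = S·[w00; w01] and [mR_A; mR_B] = S·[w10; w11]:
  w00 = 1/2, w01 = -1, w10 = 1/2, w11 = 1

1/2 -1 1/2 1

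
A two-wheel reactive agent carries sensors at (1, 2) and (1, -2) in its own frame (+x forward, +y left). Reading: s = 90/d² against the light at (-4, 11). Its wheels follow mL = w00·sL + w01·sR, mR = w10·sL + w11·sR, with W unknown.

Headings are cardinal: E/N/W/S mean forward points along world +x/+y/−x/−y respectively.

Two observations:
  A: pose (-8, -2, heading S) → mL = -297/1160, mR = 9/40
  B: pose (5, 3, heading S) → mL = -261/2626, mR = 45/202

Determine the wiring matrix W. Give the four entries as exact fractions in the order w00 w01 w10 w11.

obs A: pose=(-8,-2,S) → sL=9/20, sR=45/116, mL=-297/1160, mR=9/40
obs B: pose=(5,3,S) → sL=45/101, sR=9/13, mL=-261/2626, mR=45/202
sensor matrix S = [[9/20, 45/116], [45/101, 9/13]]; det S = 26406/190385
solve [mL_A; mL_B] = S·[w00; w01] and [mR_A; mR_B] = S·[w10; w11]:
  w00 = -1, w01 = 1/2, w10 = 1/2, w11 = 0

-1 1/2 1/2 0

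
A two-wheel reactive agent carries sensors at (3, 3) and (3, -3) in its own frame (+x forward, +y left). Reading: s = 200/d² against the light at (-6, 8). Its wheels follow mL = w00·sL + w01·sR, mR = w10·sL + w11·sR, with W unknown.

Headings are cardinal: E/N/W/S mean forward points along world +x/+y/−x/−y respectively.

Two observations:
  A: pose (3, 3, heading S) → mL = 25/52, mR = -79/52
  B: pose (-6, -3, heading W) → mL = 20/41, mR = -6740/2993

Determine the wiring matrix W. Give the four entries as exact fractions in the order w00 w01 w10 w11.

obs A: pose=(3,3,S) → sL=25/26, sR=2, mL=25/52, mR=-79/52
obs B: pose=(-6,-3,W) → sL=40/41, sR=200/73, mL=20/41, mR=-6740/2993
sensor matrix S = [[25/26, 2], [40/41, 200/73]]; det S = 26580/38909
solve [mL_A; mL_B] = S·[w00; w01] and [mR_A; mR_B] = S·[w10; w11]:
  w00 = 1/2, w01 = 0, w10 = 1/2, w11 = -1

1/2 0 1/2 -1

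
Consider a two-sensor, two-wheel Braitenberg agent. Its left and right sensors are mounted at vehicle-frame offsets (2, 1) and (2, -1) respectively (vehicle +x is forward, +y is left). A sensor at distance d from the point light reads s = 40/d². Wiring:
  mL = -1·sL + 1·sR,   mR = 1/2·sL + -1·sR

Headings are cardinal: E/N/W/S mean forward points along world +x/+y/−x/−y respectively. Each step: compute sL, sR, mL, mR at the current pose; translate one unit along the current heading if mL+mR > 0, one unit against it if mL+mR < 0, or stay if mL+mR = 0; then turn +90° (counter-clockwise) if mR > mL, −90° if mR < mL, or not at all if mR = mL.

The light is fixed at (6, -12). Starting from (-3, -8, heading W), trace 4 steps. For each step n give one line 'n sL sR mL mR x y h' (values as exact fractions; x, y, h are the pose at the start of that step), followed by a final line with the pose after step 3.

0 4/13 20/73 -32/949 -114/949 -3 -8 W
1 40/117 8/17 256/1989 -596/1989 -2 -8 N
2 10/13 1 3/13 -8/13 -2 -9 E
3 8/13 40/101 -288/1313 -116/1313 -3 -9 S
final -3 -8 E

n=0: pose=(-3,-8,W); sL=4/13, sR=20/73; mL=-32/949, mR=-114/949; mL+mR=-2/13 → advance -1; mR−mL=-82/949 → turn -1·90°
n=1: pose=(-2,-8,N); sL=40/117, sR=8/17; mL=256/1989, mR=-596/1989; mL+mR=-20/117 → advance -1; mR−mL=-284/663 → turn -1·90°
n=2: pose=(-2,-9,E); sL=10/13, sR=1; mL=3/13, mR=-8/13; mL+mR=-5/13 → advance -1; mR−mL=-11/13 → turn -1·90°
n=3: pose=(-3,-9,S); sL=8/13, sR=40/101; mL=-288/1313, mR=-116/1313; mL+mR=-4/13 → advance -1; mR−mL=172/1313 → turn +1·90°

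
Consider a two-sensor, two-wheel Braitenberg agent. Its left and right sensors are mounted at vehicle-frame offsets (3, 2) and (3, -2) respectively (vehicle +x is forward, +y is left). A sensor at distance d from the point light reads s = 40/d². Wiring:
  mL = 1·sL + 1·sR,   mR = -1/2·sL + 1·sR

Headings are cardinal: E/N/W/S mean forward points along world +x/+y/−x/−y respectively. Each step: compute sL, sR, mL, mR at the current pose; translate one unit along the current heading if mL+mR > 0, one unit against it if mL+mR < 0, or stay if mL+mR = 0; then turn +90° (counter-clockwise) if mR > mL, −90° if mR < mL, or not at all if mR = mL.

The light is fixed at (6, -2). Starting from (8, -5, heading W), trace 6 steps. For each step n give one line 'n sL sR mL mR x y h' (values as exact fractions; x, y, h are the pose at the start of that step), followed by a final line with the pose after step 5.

0 20/13 20 280/13 250/13 8 -5 W
1 40 40/9 400/9 -140/9 7 -5 N
2 5/2 5/4 15/4 0 7 -4 E
3 40/41 8/5 528/205 228/205 8 -4 S
4 20/13 20 280/13 250/13 8 -5 W
5 40 40/9 400/9 -140/9 7 -5 N
final 7 -4 E

n=0: pose=(8,-5,W); sL=20/13, sR=20; mL=280/13, mR=250/13; mL+mR=530/13 → advance +1; mR−mL=-30/13 → turn -1·90°
n=1: pose=(7,-5,N); sL=40, sR=40/9; mL=400/9, mR=-140/9; mL+mR=260/9 → advance +1; mR−mL=-60 → turn -1·90°
n=2: pose=(7,-4,E); sL=5/2, sR=5/4; mL=15/4, mR=0; mL+mR=15/4 → advance +1; mR−mL=-15/4 → turn -1·90°
n=3: pose=(8,-4,S); sL=40/41, sR=8/5; mL=528/205, mR=228/205; mL+mR=756/205 → advance +1; mR−mL=-60/41 → turn -1·90°
n=4: pose=(8,-5,W); sL=20/13, sR=20; mL=280/13, mR=250/13; mL+mR=530/13 → advance +1; mR−mL=-30/13 → turn -1·90°
n=5: pose=(7,-5,N); sL=40, sR=40/9; mL=400/9, mR=-140/9; mL+mR=260/9 → advance +1; mR−mL=-60 → turn -1·90°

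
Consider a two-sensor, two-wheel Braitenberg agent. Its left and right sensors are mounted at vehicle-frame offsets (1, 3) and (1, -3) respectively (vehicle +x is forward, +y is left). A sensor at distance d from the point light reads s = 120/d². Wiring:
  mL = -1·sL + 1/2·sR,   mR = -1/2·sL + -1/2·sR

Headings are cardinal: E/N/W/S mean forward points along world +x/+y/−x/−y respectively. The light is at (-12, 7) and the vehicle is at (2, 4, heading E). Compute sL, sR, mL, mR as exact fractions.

8/15 40/87 -44/145 -72/145

left sensor world pos  = (3, 7); dL² = 225
right sensor world pos = (3, 1); dR² = 261
sL = 120/225 = 8/15
sR = 120/261 = 40/87
mL = -1·sL + 1/2·sR = -44/145
mR = -1/2·sL + -1/2·sR = -72/145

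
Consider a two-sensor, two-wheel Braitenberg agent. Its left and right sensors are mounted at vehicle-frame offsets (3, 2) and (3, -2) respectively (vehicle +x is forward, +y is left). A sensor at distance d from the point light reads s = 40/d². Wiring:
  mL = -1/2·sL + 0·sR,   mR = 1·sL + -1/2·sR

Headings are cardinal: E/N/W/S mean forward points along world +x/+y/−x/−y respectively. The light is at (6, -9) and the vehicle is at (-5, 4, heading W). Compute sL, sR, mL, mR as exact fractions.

40/317 40/421 -20/317 10500/133457

left sensor world pos  = (-8, 2); dL² = 317
right sensor world pos = (-8, 6); dR² = 421
sL = 40/317 = 40/317
sR = 40/421 = 40/421
mL = -1/2·sL + 0·sR = -20/317
mR = 1·sL + -1/2·sR = 10500/133457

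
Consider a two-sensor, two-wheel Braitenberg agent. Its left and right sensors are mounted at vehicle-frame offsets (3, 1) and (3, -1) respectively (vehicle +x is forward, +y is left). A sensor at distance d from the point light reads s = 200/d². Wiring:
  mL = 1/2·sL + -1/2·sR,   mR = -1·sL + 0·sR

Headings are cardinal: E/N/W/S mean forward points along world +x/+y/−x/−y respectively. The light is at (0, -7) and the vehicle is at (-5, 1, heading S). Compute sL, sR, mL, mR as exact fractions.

left sensor world pos  = (-4, -2); dL² = 41
right sensor world pos = (-6, -2); dR² = 61
sL = 200/41 = 200/41
sR = 200/61 = 200/61
mL = 1/2·sL + -1/2·sR = 2000/2501
mR = -1·sL + 0·sR = -200/41

200/41 200/61 2000/2501 -200/41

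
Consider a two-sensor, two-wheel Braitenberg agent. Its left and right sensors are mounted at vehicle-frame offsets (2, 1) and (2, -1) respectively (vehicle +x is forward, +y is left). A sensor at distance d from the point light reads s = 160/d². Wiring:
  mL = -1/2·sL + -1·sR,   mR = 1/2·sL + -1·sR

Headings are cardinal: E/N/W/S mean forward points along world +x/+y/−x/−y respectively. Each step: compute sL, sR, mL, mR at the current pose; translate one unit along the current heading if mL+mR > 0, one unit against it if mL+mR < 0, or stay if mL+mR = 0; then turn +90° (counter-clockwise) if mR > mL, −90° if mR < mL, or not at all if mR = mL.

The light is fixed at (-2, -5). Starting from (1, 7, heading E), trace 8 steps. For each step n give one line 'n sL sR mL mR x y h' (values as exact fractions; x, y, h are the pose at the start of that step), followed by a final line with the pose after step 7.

n=0: pose=(1,7,E); sL=80/97, sR=80/73; mL=-10680/7081, mR=-4840/7081; mL+mR=-160/73 → advance -1; mR−mL=80/97 → turn +1·90°
n=1: pose=(0,7,N); sL=160/197, sR=32/41; mL=-9584/8077, mR=-3024/8077; mL+mR=-64/41 → advance -1; mR−mL=160/197 → turn +1·90°
n=2: pose=(0,6,W); sL=8/5, sR=10/9; mL=-86/45, mR=-14/45; mL+mR=-20/9 → advance -1; mR−mL=8/5 → turn +1·90°
n=3: pose=(1,6,S); sL=160/97, sR=32/17; mL=-4464/1649, mR=-1744/1649; mL+mR=-64/17 → advance -1; mR−mL=160/97 → turn +1·90°
n=4: pose=(1,7,E); sL=80/97, sR=80/73; mL=-10680/7081, mR=-4840/7081; mL+mR=-160/73 → advance -1; mR−mL=80/97 → turn +1·90°
n=5: pose=(0,7,N); sL=160/197, sR=32/41; mL=-9584/8077, mR=-3024/8077; mL+mR=-64/41 → advance -1; mR−mL=160/197 → turn +1·90°
n=6: pose=(0,6,W); sL=8/5, sR=10/9; mL=-86/45, mR=-14/45; mL+mR=-20/9 → advance -1; mR−mL=8/5 → turn +1·90°
n=7: pose=(1,6,S); sL=160/97, sR=32/17; mL=-4464/1649, mR=-1744/1649; mL+mR=-64/17 → advance -1; mR−mL=160/97 → turn +1·90°

0 80/97 80/73 -10680/7081 -4840/7081 1 7 E
1 160/197 32/41 -9584/8077 -3024/8077 0 7 N
2 8/5 10/9 -86/45 -14/45 0 6 W
3 160/97 32/17 -4464/1649 -1744/1649 1 6 S
4 80/97 80/73 -10680/7081 -4840/7081 1 7 E
5 160/197 32/41 -9584/8077 -3024/8077 0 7 N
6 8/5 10/9 -86/45 -14/45 0 6 W
7 160/97 32/17 -4464/1649 -1744/1649 1 6 S
final 1 7 E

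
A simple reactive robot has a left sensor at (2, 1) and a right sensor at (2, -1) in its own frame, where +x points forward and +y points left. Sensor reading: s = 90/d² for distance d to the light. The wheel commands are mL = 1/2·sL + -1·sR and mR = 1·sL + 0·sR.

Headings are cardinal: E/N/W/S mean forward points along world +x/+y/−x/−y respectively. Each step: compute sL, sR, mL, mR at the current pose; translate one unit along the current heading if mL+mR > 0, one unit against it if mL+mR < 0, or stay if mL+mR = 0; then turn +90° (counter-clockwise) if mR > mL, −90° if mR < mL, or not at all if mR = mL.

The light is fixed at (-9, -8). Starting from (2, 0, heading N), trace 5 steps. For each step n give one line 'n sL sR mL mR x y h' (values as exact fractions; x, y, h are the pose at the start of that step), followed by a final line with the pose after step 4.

n=0: pose=(2,0,N); sL=9/20, sR=45/122; mL=-351/2440, mR=9/20; mL+mR=747/2440 → advance +1; mR−mL=1449/2440 → turn +1·90°
n=1: pose=(2,1,W); sL=18/29, sR=90/181; mL=-981/5249, mR=18/29; mL+mR=2277/5249 → advance +1; mR−mL=4239/5249 → turn +1·90°
n=2: pose=(1,1,S); sL=9/17, sR=9/13; mL=-189/442, mR=9/17; mL+mR=45/442 → advance +1; mR−mL=423/442 → turn +1·90°
n=3: pose=(1,0,E); sL=2/5, sR=90/193; mL=-257/965, mR=2/5; mL+mR=129/965 → advance +1; mR−mL=643/965 → turn +1·90°
n=4: pose=(2,0,N); sL=9/20, sR=45/122; mL=-351/2440, mR=9/20; mL+mR=747/2440 → advance +1; mR−mL=1449/2440 → turn +1·90°

0 9/20 45/122 -351/2440 9/20 2 0 N
1 18/29 90/181 -981/5249 18/29 2 1 W
2 9/17 9/13 -189/442 9/17 1 1 S
3 2/5 90/193 -257/965 2/5 1 0 E
4 9/20 45/122 -351/2440 9/20 2 0 N
final 2 1 W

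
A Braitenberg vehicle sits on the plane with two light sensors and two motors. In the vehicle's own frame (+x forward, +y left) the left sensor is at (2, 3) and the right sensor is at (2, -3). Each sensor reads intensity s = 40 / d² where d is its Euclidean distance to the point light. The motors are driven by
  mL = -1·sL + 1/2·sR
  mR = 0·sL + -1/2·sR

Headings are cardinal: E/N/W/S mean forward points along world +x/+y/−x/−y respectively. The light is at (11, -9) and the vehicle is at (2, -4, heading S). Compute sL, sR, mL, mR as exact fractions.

8/9 40/153 -116/153 -20/153

left sensor world pos  = (5, -6); dL² = 45
right sensor world pos = (-1, -6); dR² = 153
sL = 40/45 = 8/9
sR = 40/153 = 40/153
mL = -1·sL + 1/2·sR = -116/153
mR = 0·sL + -1/2·sR = -20/153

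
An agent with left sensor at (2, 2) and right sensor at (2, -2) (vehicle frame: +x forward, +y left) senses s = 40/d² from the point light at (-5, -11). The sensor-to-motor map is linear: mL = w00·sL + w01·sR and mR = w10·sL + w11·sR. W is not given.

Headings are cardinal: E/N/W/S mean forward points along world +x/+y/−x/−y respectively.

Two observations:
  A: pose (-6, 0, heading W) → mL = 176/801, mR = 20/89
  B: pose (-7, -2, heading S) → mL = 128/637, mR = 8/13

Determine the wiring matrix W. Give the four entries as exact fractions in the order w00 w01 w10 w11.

obs A: pose=(-6,0,W) → sL=4/9, sR=20/89, mL=176/801, mR=20/89
obs B: pose=(-7,-2,S) → sL=40/49, sR=8/13, mL=128/637, mR=8/13
sensor matrix S = [[4/9, 20/89], [40/49, 8/13]]; det S = 45952/510237
solve [mL_A; mL_B] = S·[w00; w01] and [mR_A; mR_B] = S·[w10; w11]:
  w00 = 1, w01 = -1, w10 = 0, w11 = 1

1 -1 0 1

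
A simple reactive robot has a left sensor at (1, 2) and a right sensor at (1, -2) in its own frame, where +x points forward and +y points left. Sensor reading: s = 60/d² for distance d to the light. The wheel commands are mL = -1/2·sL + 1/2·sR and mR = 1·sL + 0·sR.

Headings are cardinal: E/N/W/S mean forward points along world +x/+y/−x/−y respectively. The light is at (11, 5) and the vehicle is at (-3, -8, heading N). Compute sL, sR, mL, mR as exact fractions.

3/20 5/24 7/240 3/20

left sensor world pos  = (-5, -7); dL² = 400
right sensor world pos = (-1, -7); dR² = 288
sL = 60/400 = 3/20
sR = 60/288 = 5/24
mL = -1/2·sL + 1/2·sR = 7/240
mR = 1·sL + 0·sR = 3/20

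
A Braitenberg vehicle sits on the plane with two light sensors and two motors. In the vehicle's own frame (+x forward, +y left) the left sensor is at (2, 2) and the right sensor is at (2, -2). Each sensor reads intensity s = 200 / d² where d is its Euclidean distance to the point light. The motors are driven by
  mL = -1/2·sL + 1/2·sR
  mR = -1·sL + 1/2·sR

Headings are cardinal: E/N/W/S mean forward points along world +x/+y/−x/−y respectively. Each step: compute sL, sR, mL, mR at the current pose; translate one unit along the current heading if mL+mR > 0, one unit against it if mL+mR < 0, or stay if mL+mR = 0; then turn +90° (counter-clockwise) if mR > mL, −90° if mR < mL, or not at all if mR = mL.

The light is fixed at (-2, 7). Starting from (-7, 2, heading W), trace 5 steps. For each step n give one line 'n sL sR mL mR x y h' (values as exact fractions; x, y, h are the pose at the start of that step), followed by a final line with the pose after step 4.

n=0: pose=(-7,2,W); sL=100/49, sR=100/29; mL=1000/1421, mR=-450/1421; mL+mR=550/1421 → advance +1; mR−mL=-50/49 → turn -1·90°
n=1: pose=(-8,2,N); sL=200/73, sR=8; mL=192/73, mR=92/73; mL+mR=284/73 → advance +1; mR−mL=-100/73 → turn -1·90°
n=2: pose=(-8,3,E); sL=10, sR=50/13; mL=-40/13, mR=-105/13; mL+mR=-145/13 → advance -1; mR−mL=-5 → turn -1·90°
n=3: pose=(-9,3,S); sL=200/61, sR=200/117; mL=-5600/7137, mR=-17300/7137; mL+mR=-22900/7137 → advance -1; mR−mL=-100/61 → turn -1·90°
n=4: pose=(-9,4,W); sL=100/53, sR=100/41; mL=600/2173, mR=-1450/2173; mL+mR=-850/2173 → advance -1; mR−mL=-50/53 → turn -1·90°

0 100/49 100/29 1000/1421 -450/1421 -7 2 W
1 200/73 8 192/73 92/73 -8 2 N
2 10 50/13 -40/13 -105/13 -8 3 E
3 200/61 200/117 -5600/7137 -17300/7137 -9 3 S
4 100/53 100/41 600/2173 -1450/2173 -9 4 W
final -8 4 N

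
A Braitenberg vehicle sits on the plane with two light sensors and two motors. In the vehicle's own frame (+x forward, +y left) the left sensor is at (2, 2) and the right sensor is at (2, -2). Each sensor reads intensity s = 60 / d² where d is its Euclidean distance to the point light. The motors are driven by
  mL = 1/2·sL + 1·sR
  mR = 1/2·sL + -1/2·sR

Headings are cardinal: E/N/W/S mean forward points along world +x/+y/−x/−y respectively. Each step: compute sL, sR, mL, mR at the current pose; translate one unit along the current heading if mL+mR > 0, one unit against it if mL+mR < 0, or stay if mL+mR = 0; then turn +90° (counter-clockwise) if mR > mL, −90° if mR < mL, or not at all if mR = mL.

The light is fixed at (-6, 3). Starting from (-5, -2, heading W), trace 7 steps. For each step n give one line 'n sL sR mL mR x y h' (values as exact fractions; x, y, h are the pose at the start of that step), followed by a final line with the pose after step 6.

0 6/5 6 33/5 -12/5 -5 -2 W
1 60/13 60/13 90/13 0 -6 -2 N
2 15/2 3/2 21/4 3 -6 -1 E
3 4/3 60/37 254/111 -16/111 -5 -1 S
4 6/5 6 33/5 -12/5 -5 -2 W
5 60/13 60/13 90/13 0 -6 -2 N
6 15/2 3/2 21/4 3 -6 -1 E
final -5 -1 S

n=0: pose=(-5,-2,W); sL=6/5, sR=6; mL=33/5, mR=-12/5; mL+mR=21/5 → advance +1; mR−mL=-9 → turn -1·90°
n=1: pose=(-6,-2,N); sL=60/13, sR=60/13; mL=90/13, mR=0; mL+mR=90/13 → advance +1; mR−mL=-90/13 → turn -1·90°
n=2: pose=(-6,-1,E); sL=15/2, sR=3/2; mL=21/4, mR=3; mL+mR=33/4 → advance +1; mR−mL=-9/4 → turn -1·90°
n=3: pose=(-5,-1,S); sL=4/3, sR=60/37; mL=254/111, mR=-16/111; mL+mR=238/111 → advance +1; mR−mL=-90/37 → turn -1·90°
n=4: pose=(-5,-2,W); sL=6/5, sR=6; mL=33/5, mR=-12/5; mL+mR=21/5 → advance +1; mR−mL=-9 → turn -1·90°
n=5: pose=(-6,-2,N); sL=60/13, sR=60/13; mL=90/13, mR=0; mL+mR=90/13 → advance +1; mR−mL=-90/13 → turn -1·90°
n=6: pose=(-6,-1,E); sL=15/2, sR=3/2; mL=21/4, mR=3; mL+mR=33/4 → advance +1; mR−mL=-9/4 → turn -1·90°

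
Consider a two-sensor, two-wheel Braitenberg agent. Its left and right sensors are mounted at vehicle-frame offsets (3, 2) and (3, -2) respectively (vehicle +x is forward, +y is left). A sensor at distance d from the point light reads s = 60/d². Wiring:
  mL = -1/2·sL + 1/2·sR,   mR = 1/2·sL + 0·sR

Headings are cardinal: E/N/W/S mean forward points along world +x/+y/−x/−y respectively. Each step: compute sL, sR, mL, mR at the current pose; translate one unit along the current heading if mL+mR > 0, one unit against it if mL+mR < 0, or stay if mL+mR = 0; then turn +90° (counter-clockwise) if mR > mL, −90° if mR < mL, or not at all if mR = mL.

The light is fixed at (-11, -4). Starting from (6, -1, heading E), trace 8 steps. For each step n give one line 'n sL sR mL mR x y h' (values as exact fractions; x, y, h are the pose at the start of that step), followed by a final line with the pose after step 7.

n=0: pose=(6,-1,E); sL=12/85, sR=60/401; mL=144/34085, mR=6/85; mL+mR=30/401 → advance +1; mR−mL=2262/34085 → turn +1·90°
n=1: pose=(7,-1,N); sL=15/73, sR=15/109; mL=-270/7957, mR=15/146; mL+mR=15/218 → advance +1; mR−mL=2175/15914 → turn +1·90°
n=2: pose=(7,0,W); sL=60/229, sR=20/87; mL=-320/19923, mR=30/229; mL+mR=10/87 → advance +1; mR−mL=2930/19923 → turn +1·90°
n=3: pose=(6,0,S); sL=30/181, sR=30/113; mL=1020/20453, mR=15/181; mL+mR=15/113 → advance +1; mR−mL=675/20453 → turn +1·90°
n=4: pose=(6,-1,E); sL=12/85, sR=60/401; mL=144/34085, mR=6/85; mL+mR=30/401 → advance +1; mR−mL=2262/34085 → turn +1·90°
n=5: pose=(7,-1,N); sL=15/73, sR=15/109; mL=-270/7957, mR=15/146; mL+mR=15/218 → advance +1; mR−mL=2175/15914 → turn +1·90°
n=6: pose=(7,0,W); sL=60/229, sR=20/87; mL=-320/19923, mR=30/229; mL+mR=10/87 → advance +1; mR−mL=2930/19923 → turn +1·90°
n=7: pose=(6,0,S); sL=30/181, sR=30/113; mL=1020/20453, mR=15/181; mL+mR=15/113 → advance +1; mR−mL=675/20453 → turn +1·90°

0 12/85 60/401 144/34085 6/85 6 -1 E
1 15/73 15/109 -270/7957 15/146 7 -1 N
2 60/229 20/87 -320/19923 30/229 7 0 W
3 30/181 30/113 1020/20453 15/181 6 0 S
4 12/85 60/401 144/34085 6/85 6 -1 E
5 15/73 15/109 -270/7957 15/146 7 -1 N
6 60/229 20/87 -320/19923 30/229 7 0 W
7 30/181 30/113 1020/20453 15/181 6 0 S
final 6 -1 E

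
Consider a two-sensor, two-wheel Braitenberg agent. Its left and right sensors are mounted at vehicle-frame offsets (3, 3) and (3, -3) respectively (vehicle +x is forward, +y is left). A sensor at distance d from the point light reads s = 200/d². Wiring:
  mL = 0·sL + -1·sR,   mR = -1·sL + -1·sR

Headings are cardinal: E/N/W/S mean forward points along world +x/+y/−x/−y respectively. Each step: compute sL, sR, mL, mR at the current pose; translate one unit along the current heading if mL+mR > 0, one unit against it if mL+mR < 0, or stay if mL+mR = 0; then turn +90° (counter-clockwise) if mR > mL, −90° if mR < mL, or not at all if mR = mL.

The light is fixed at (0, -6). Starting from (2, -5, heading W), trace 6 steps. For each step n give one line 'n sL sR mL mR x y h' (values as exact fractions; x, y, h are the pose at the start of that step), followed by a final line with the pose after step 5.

n=0: pose=(2,-5,W); sL=40, sR=200/17; mL=-200/17, mR=-880/17; mL+mR=-1080/17 → advance -1; mR−mL=-40 → turn -1·90°
n=1: pose=(3,-5,N); sL=25/2, sR=50/13; mL=-50/13, mR=-425/26; mL+mR=-525/26 → advance -1; mR−mL=-25/2 → turn -1·90°
n=2: pose=(3,-6,E); sL=40/9, sR=40/9; mL=-40/9, mR=-80/9; mL+mR=-40/3 → advance -1; mR−mL=-40/9 → turn -1·90°
n=3: pose=(2,-6,S); sL=100/17, sR=20; mL=-20, mR=-440/17; mL+mR=-780/17 → advance -1; mR−mL=-100/17 → turn -1·90°
n=4: pose=(2,-5,W); sL=40, sR=200/17; mL=-200/17, mR=-880/17; mL+mR=-1080/17 → advance -1; mR−mL=-40 → turn -1·90°
n=5: pose=(3,-5,N); sL=25/2, sR=50/13; mL=-50/13, mR=-425/26; mL+mR=-525/26 → advance -1; mR−mL=-25/2 → turn -1·90°

0 40 200/17 -200/17 -880/17 2 -5 W
1 25/2 50/13 -50/13 -425/26 3 -5 N
2 40/9 40/9 -40/9 -80/9 3 -6 E
3 100/17 20 -20 -440/17 2 -6 S
4 40 200/17 -200/17 -880/17 2 -5 W
5 25/2 50/13 -50/13 -425/26 3 -5 N
final 3 -6 E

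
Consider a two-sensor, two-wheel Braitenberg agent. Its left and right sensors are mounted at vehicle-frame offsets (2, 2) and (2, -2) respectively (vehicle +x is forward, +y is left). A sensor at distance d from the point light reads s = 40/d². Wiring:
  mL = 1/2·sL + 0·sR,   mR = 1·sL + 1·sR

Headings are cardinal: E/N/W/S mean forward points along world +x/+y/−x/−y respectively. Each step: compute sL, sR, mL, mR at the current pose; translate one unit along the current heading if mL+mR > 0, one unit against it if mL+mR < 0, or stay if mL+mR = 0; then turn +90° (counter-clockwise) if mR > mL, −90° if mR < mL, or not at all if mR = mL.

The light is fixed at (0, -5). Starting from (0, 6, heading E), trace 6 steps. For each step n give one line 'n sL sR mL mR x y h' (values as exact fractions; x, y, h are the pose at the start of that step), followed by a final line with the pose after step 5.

n=0: pose=(0,6,E); sL=40/173, sR=8/17; mL=20/173, mR=2064/2941; mL+mR=2404/2941 → advance +1; mR−mL=1724/2941 → turn +1·90°
n=1: pose=(1,6,N); sL=4/17, sR=20/89; mL=2/17, mR=696/1513; mL+mR=874/1513 → advance +1; mR−mL=518/1513 → turn +1·90°
n=2: pose=(1,7,W); sL=40/101, sR=40/197; mL=20/101, mR=11920/19897; mL+mR=15860/19897 → advance +1; mR−mL=7980/19897 → turn +1·90°
n=3: pose=(0,7,S); sL=5/13, sR=5/13; mL=5/26, mR=10/13; mL+mR=25/26 → advance +1; mR−mL=15/26 → turn +1·90°
n=4: pose=(0,6,E); sL=40/173, sR=8/17; mL=20/173, mR=2064/2941; mL+mR=2404/2941 → advance +1; mR−mL=1724/2941 → turn +1·90°
n=5: pose=(1,6,N); sL=4/17, sR=20/89; mL=2/17, mR=696/1513; mL+mR=874/1513 → advance +1; mR−mL=518/1513 → turn +1·90°

0 40/173 8/17 20/173 2064/2941 0 6 E
1 4/17 20/89 2/17 696/1513 1 6 N
2 40/101 40/197 20/101 11920/19897 1 7 W
3 5/13 5/13 5/26 10/13 0 7 S
4 40/173 8/17 20/173 2064/2941 0 6 E
5 4/17 20/89 2/17 696/1513 1 6 N
final 1 7 W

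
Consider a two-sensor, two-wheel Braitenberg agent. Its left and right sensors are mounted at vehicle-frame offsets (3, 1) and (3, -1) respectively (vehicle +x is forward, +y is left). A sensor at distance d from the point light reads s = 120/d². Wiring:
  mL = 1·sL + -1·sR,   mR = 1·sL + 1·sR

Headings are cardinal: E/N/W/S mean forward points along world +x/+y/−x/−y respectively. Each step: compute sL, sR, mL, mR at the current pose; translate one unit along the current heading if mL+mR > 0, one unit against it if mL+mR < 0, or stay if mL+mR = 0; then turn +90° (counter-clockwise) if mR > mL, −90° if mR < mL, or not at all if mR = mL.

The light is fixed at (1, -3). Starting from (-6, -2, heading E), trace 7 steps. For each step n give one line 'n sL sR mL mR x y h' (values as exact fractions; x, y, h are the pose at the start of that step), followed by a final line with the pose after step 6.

0 6 15/2 -3/2 27/2 -6 -2 E
1 24/13 120/41 -576/533 2544/533 -5 -2 N
2 60/41 4/3 16/123 344/123 -5 -1 W
3 120/37 24/13 672/481 2448/481 -6 -1 S
4 6 15/2 -3/2 27/2 -6 -2 E
5 24/13 120/41 -576/533 2544/533 -5 -2 N
6 60/41 4/3 16/123 344/123 -5 -1 W
final -6 -1 S

n=0: pose=(-6,-2,E); sL=6, sR=15/2; mL=-3/2, mR=27/2; mL+mR=12 → advance +1; mR−mL=15 → turn +1·90°
n=1: pose=(-5,-2,N); sL=24/13, sR=120/41; mL=-576/533, mR=2544/533; mL+mR=48/13 → advance +1; mR−mL=240/41 → turn +1·90°
n=2: pose=(-5,-1,W); sL=60/41, sR=4/3; mL=16/123, mR=344/123; mL+mR=120/41 → advance +1; mR−mL=8/3 → turn +1·90°
n=3: pose=(-6,-1,S); sL=120/37, sR=24/13; mL=672/481, mR=2448/481; mL+mR=240/37 → advance +1; mR−mL=48/13 → turn +1·90°
n=4: pose=(-6,-2,E); sL=6, sR=15/2; mL=-3/2, mR=27/2; mL+mR=12 → advance +1; mR−mL=15 → turn +1·90°
n=5: pose=(-5,-2,N); sL=24/13, sR=120/41; mL=-576/533, mR=2544/533; mL+mR=48/13 → advance +1; mR−mL=240/41 → turn +1·90°
n=6: pose=(-5,-1,W); sL=60/41, sR=4/3; mL=16/123, mR=344/123; mL+mR=120/41 → advance +1; mR−mL=8/3 → turn +1·90°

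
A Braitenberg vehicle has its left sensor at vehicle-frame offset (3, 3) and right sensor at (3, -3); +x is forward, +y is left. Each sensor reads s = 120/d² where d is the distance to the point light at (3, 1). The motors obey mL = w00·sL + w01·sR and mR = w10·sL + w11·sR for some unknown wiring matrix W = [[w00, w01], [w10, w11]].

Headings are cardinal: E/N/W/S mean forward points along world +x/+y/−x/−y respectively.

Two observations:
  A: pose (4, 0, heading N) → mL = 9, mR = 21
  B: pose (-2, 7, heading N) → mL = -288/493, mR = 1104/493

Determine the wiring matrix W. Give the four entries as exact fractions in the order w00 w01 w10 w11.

obs A: pose=(4,0,N) → sL=15, sR=6, mL=9, mR=21
obs B: pose=(-2,7,N) → sL=24/29, sR=24/17, mL=-288/493, mR=1104/493
sensor matrix S = [[15, 6], [24/29, 24/17]]; det S = 7992/493
solve [mL_A; mL_B] = S·[w00; w01] and [mR_A; mR_B] = S·[w10; w11]:
  w00 = 1, w01 = -1, w10 = 1, w11 = 1

1 -1 1 1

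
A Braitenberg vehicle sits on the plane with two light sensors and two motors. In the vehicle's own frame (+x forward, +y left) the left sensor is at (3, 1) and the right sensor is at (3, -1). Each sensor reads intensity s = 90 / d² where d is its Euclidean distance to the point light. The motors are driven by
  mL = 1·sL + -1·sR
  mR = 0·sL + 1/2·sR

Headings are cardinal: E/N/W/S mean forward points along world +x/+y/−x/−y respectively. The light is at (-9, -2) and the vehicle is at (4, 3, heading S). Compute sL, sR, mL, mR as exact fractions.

left sensor world pos  = (5, 0); dL² = 200
right sensor world pos = (3, 0); dR² = 148
sL = 90/200 = 9/20
sR = 90/148 = 45/74
mL = 1·sL + -1·sR = -117/740
mR = 0·sL + 1/2·sR = 45/148

9/20 45/74 -117/740 45/148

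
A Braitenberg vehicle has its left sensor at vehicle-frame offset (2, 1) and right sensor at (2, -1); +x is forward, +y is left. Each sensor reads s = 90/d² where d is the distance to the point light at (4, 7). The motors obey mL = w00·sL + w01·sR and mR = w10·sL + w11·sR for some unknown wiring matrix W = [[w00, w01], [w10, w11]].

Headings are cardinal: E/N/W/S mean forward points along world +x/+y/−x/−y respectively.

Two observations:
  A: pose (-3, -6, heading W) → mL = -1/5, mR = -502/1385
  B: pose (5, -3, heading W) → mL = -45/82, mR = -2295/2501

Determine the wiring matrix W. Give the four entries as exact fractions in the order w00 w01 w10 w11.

0 -1/2 -1/2 -1/2

obs A: pose=(-3,-6,W) → sL=90/277, sR=2/5, mL=-1/5, mR=-502/1385
obs B: pose=(5,-3,W) → sL=45/61, sR=45/41, mL=-45/82, mR=-2295/2501
sensor matrix S = [[90/277, 2/5], [45/61, 45/41]]; det S = 42624/692777
solve [mL_A; mL_B] = S·[w00; w01] and [mR_A; mR_B] = S·[w10; w11]:
  w00 = 0, w01 = -1/2, w10 = -1/2, w11 = -1/2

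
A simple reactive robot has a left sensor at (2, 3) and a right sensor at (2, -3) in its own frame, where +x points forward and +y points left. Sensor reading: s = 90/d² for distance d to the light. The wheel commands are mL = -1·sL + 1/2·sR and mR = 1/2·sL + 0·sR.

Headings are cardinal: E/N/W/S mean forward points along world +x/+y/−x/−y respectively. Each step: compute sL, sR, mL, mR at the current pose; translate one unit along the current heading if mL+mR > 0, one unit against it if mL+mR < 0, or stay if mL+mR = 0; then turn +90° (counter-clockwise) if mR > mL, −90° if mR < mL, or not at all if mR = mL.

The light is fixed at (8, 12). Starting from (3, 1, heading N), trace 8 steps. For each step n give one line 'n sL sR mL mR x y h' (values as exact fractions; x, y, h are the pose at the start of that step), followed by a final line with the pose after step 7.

n=0: pose=(3,1,N); sL=18/29, sR=18/17; mL=-45/493, mR=9/29; mL+mR=108/493 → advance +1; mR−mL=198/493 → turn +1·90°
n=1: pose=(3,2,W); sL=45/109, sR=45/49; mL=495/10682, mR=45/218; mL+mR=1350/5341 → advance +1; mR−mL=855/5341 → turn +1·90°
n=2: pose=(2,2,S); sL=10/17, sR=2/5; mL=-33/85, mR=5/17; mL+mR=-8/85 → advance -1; mR−mL=58/85 → turn +1·90°
n=3: pose=(2,3,E); sL=45/26, sR=9/16; mL=-603/416, mR=45/52; mL+mR=-243/416 → advance -1; mR−mL=963/416 → turn +1·90°
n=4: pose=(1,3,N); sL=90/149, sR=18/13; mL=171/1937, mR=45/149; mL+mR=756/1937 → advance +1; mR−mL=414/1937 → turn +1·90°
n=5: pose=(1,4,W); sL=45/101, sR=45/53; mL=-225/10706, mR=45/202; mL+mR=1080/5353 → advance +1; mR−mL=1305/5353 → turn +1·90°
n=6: pose=(0,4,S); sL=18/25, sR=90/221; mL=-2853/5525, mR=9/25; mL+mR=-864/5525 → advance -1; mR−mL=4842/5525 → turn +1·90°
n=7: pose=(0,5,E); sL=45/26, sR=45/68; mL=-2475/1768, mR=45/52; mL+mR=-945/1768 → advance -1; mR−mL=4005/1768 → turn +1·90°

0 18/29 18/17 -45/493 9/29 3 1 N
1 45/109 45/49 495/10682 45/218 3 2 W
2 10/17 2/5 -33/85 5/17 2 2 S
3 45/26 9/16 -603/416 45/52 2 3 E
4 90/149 18/13 171/1937 45/149 1 3 N
5 45/101 45/53 -225/10706 45/202 1 4 W
6 18/25 90/221 -2853/5525 9/25 0 4 S
7 45/26 45/68 -2475/1768 45/52 0 5 E
final -1 5 N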